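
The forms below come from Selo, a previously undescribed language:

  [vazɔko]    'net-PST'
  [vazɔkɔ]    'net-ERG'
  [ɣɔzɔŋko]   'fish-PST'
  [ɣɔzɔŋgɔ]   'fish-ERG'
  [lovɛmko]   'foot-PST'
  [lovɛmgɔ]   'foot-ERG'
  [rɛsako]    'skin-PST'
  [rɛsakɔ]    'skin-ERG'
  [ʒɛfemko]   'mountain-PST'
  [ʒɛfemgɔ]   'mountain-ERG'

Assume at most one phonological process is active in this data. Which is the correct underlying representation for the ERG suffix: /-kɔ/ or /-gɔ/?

The ERG morpheme has two allomorphs, [-gɔ] and [-kɔ].
By contrast the PST suffix keeps its initial [k] throughout — that segment must be underlying.
So the underlying form is /-gɔ/, and voiced stops become voiceless after a vowel.

/-gɔ/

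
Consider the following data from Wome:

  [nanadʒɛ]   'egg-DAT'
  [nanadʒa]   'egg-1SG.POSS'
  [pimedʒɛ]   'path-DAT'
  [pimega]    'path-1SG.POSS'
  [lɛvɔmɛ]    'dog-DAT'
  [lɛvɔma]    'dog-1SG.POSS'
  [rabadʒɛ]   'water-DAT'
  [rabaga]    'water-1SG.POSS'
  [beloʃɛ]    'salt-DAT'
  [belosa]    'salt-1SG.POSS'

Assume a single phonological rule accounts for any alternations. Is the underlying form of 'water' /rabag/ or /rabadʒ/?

The stem for 'water' ends in [dʒ] in [rabadʒɛ] but [g] in [rabaga].
Compare 'egg', with invariant [dʒ] in [nanadʒɛ] and [nanadʒa]: an analysis with underlying /dʒ/ and a rule producing [g] before the 1SG.POSS suffix would wrongly predict alternation here too.
Therefore /g/ is basic and [dʒ] is derived by palatalization before a front vowel (/g/ and /s/ become palato-alveolar [dʒ] and [ʃ] before a front vowel).

/rabag/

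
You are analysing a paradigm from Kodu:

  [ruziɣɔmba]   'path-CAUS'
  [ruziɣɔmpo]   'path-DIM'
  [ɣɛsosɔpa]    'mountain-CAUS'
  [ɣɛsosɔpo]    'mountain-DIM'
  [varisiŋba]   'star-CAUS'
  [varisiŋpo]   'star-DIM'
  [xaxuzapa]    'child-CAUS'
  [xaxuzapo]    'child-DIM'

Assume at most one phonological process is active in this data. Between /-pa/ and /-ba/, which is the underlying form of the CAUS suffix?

/-ba/

The CAUS suffix surfaces as [-ba] and [-pa], depending on the final segment of the stem.
The DIM suffix, which begins with [p], is invariant after every stem; so [p] is not altered by any rule here.
The CAUS suffix is therefore /-ba/ underlyingly, with post-vocalic devoicing: voiced stops become voiceless after a vowel.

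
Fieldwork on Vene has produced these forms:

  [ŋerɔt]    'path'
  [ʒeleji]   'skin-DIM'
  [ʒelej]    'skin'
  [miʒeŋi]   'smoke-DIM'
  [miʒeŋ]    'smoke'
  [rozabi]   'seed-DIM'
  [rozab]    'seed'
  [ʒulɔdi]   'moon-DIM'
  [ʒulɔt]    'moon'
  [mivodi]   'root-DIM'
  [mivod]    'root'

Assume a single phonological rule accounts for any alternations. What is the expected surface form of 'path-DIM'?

[ŋerɔdi]

The root 'moon' surfaces as [ʒulɔdi] and [ʒulɔt], with a stem-final [d] ~ [t] alternation.
But 'root' keeps [d] in both environments ([mivodi], [mivod]), so there is no rule changing /d/ to [t] in isolation.
So /t/ is underlying, and a rule of intervocalic voicing — voiceless stops become voiced between vowels — gives [d].
The one attested form of 'path', [ŋerɔt], shows underlying /ŋerɔt/. Applying the same rule between vowels gives [ŋerɔdi].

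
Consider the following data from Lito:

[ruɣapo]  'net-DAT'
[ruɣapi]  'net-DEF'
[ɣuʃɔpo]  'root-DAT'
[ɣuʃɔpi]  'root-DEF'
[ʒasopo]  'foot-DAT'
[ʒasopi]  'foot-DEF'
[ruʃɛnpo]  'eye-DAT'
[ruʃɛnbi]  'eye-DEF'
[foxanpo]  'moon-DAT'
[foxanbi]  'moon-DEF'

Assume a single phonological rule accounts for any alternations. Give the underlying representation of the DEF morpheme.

The DEF morpheme has two allomorphs, [-bi] and [-pi].
By contrast the DAT suffix keeps its initial [p] throughout — that segment must be underlying.
So the underlying form is /-bi/, and voiced stops become voiceless after a vowel.

/-bi/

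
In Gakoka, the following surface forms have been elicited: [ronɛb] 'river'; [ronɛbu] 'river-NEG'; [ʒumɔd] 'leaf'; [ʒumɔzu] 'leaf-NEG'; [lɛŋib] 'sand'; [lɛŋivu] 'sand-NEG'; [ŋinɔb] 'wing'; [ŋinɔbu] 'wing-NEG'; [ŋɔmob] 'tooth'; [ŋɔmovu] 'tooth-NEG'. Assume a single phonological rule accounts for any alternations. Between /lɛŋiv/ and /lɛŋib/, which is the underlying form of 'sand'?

The stem for 'sand' ends in [b] in [lɛŋib] but [v] in [lɛŋivu].
If /b/ were underlying and a rule turned it into [v] before the NEG suffix, 'river' would also alternate; but it has [b] in both [ronɛb] and [ronɛbu].
The underlying segment must be /v/; voiced fricatives become stops word-finally, yielding [b] there.

/lɛŋiv/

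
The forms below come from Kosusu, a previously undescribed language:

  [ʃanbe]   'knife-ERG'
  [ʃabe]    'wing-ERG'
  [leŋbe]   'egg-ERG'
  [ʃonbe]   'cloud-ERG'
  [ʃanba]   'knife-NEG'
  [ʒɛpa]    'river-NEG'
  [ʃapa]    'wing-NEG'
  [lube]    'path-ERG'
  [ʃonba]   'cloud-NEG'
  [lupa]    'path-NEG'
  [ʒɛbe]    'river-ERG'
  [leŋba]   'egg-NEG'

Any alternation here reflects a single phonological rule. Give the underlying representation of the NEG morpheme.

/-pa/

The NEG morpheme has two allomorphs, [-ba] and [-pa].
By contrast the ERG suffix keeps its initial [b] throughout — that segment must be underlying.
The NEG suffix is therefore /-pa/ underlyingly, with post-nasal voicing: voiceless stops become voiced after a nasal.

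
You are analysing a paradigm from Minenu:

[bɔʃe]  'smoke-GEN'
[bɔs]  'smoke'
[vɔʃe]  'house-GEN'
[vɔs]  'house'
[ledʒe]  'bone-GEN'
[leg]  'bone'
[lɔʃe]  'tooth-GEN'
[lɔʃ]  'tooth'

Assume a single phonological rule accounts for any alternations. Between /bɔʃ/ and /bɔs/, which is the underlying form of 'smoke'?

In [bɔʃe] and [bɔs] the final segment of 'smoke' alternates: [ʃ] ~ [s].
Compare 'tooth', with invariant [ʃ] in [lɔʃe] and [lɔʃ]: an analysis with underlying /ʃ/ and a rule producing [s] in isolation would wrongly predict alternation here too.
The underlying segment must be /s/; /g/ and /s/ become palato-alveolar [dʒ] and [ʃ] before a front vowel, yielding [ʃ] there.

/bɔs/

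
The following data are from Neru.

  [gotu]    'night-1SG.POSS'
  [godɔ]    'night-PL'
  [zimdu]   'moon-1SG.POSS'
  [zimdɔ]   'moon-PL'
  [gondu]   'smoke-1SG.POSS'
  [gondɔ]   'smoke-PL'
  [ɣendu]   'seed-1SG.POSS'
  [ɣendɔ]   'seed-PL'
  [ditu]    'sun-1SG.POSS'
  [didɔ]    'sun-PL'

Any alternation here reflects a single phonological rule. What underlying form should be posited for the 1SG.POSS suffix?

/-tu/

The 1SG.POSS suffix surfaces as [-du] and [-tu], depending on the final segment of the stem.
The PL suffix, which begins with [d], is invariant after every stem; so [d] is not altered by any rule here.
The 1SG.POSS suffix is therefore /-tu/ underlyingly, with post-nasal voicing: voiceless stops become voiced after a nasal.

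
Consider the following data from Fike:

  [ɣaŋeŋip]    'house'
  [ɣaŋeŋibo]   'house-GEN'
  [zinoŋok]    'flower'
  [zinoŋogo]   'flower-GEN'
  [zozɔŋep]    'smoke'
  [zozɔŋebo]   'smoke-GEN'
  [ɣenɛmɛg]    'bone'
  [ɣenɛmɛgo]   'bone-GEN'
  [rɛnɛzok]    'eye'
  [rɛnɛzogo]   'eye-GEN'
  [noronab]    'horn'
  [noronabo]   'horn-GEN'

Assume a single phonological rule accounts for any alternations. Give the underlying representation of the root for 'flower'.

/zinoŋok/

'flower' shows [k] ~ [g] at the end of the stem ([zinoŋok] vs [zinoŋogo]).
If /g/ were underlying and a rule turned it into [k] in isolation, 'bone' would also alternate; but it has [g] in both [ɣenɛmɛg] and [ɣenɛmɛgo].
The underlying segment must be /k/; voiceless stops become voiced between vowels, yielding [g] there.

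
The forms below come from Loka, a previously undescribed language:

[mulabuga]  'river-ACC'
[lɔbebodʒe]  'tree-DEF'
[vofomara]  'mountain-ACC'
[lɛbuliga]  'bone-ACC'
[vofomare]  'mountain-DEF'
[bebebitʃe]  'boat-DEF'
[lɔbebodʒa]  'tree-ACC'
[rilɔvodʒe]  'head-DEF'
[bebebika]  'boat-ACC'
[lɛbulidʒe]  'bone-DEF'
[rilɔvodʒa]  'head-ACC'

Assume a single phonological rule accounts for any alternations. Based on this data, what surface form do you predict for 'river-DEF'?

[mulabudʒe]

In [lɛbuliga] and [lɛbulidʒe] the final segment of 'bone' alternates: [g] ~ [dʒ].
But 'head' keeps [dʒ] in both environments ([rilɔvodʒa], [rilɔvodʒe]), so there is no rule changing /dʒ/ to [g] before the ACC suffix.
So /g/ is underlying, and a rule of palatalization before a front vowel — /k/ and /g/ become palato-alveolar [tʃ] and [dʒ] before a front vowel — gives [dʒ].
From [mulabuga] the stem 'river' is /mulabug/; before a front vowel this yields [mulabudʒe].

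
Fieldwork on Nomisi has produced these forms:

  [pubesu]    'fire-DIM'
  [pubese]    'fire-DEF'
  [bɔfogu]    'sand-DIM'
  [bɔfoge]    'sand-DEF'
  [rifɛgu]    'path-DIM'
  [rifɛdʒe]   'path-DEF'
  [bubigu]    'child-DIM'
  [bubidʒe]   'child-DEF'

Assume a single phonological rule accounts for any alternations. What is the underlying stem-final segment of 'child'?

The root 'child' surfaces as [bubigu] and [bubidʒe], with a stem-final [g] ~ [dʒ] alternation.
The stem 'sand' ([bɔfogu], [bɔfoge]) shows [g] unchanged in both environments, so [g] cannot be basic with [dʒ] derived before the DEF suffix.
Therefore /dʒ/ is basic and [g] is derived by depalatalization (palato-alveolar /dʒ/ becomes [g] when no front vowel follows).

/dʒ/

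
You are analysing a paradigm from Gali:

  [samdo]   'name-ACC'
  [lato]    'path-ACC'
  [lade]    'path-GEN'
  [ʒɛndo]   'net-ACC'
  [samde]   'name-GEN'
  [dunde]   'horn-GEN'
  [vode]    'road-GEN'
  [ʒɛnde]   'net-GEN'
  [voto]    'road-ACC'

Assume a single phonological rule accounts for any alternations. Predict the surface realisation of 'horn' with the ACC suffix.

[dundo]

The ACC suffix surfaces as [-do] and [-to], depending on the final segment of the stem.
The GEN suffix, which begins with [d], is invariant after every stem; so [d] is not altered by any rule here.
So the underlying form is /-to/, and voiceless stops become voiced after a nasal.
After 'horn', which ends in a nasal, the suffix surfaces as [-do], giving [dundo].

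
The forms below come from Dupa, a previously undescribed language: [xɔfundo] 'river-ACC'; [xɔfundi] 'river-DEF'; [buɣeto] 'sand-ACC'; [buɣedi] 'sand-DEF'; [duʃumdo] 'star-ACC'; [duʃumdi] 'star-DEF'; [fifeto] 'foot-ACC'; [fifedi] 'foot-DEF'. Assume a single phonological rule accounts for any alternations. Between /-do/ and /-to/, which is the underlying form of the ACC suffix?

/-to/

The ACC suffix surfaces as [-do] and [-to], depending on the final segment of the stem.
The DEF suffix, which begins with [d], is invariant after every stem; so [d] is not altered by any rule here.
So the underlying form is /-to/, and voiceless stops become voiced after a nasal.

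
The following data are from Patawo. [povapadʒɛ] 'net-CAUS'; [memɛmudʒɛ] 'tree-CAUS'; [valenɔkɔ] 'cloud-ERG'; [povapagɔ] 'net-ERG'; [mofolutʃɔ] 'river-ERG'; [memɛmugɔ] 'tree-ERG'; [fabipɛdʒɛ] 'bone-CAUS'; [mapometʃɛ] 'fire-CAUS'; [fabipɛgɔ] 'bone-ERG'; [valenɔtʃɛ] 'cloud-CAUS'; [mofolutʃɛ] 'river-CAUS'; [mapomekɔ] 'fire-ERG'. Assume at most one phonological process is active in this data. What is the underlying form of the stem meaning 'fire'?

/mapomek/

'fire' shows [tʃ] ~ [k] at the end of the stem ([mapometʃɛ] vs [mapomekɔ]).
The stem 'river' ([mofolutʃɛ], [mofolutʃɔ]) shows [tʃ] unchanged in both environments, so [tʃ] cannot be basic with [k] derived before the ERG suffix.
So /k/ is underlying, and a rule of palatalization before a front vowel — /k/ and /g/ become palato-alveolar [tʃ] and [dʒ] before a front vowel — gives [tʃ].
Hence 'fire' is /mapomek/ underlyingly.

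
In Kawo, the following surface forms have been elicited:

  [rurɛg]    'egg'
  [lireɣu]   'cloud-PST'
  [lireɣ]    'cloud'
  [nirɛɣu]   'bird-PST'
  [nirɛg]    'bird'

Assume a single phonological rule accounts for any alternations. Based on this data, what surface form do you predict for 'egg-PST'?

'bird' shows [ɣ] ~ [g] at the end of the stem ([nirɛɣu] vs [nirɛg]).
Compare 'cloud', with invariant [ɣ] in [lireɣu] and [lireɣ]: an analysis with underlying /ɣ/ and a rule producing [g] in isolation would wrongly predict alternation here too.
The underlying segment must be /g/; voiced stops become fricatives between vowels, yielding [ɣ] there.
From [rurɛg] the stem 'egg' is /rurɛg/; between vowels this yields [rurɛɣu].

[rurɛɣu]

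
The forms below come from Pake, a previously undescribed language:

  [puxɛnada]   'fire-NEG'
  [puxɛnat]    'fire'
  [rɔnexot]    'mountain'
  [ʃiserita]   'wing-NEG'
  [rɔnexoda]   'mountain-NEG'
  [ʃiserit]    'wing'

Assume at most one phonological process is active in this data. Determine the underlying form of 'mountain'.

The stem for 'mountain' ends in [d] in [rɔnexoda] but [t] in [rɔnexot].
The stem 'wing' ([ʃiserita], [ʃiserit]) shows [t] unchanged in both environments, so [t] cannot be basic with [d] derived before the NEG suffix.
The alternation reflects word-final obstruent devoicing: voiced obstruents become voiceless word-finally. /d/ is underlying.
The underlying form of 'mountain' is therefore /rɔnexod/.

/rɔnexod/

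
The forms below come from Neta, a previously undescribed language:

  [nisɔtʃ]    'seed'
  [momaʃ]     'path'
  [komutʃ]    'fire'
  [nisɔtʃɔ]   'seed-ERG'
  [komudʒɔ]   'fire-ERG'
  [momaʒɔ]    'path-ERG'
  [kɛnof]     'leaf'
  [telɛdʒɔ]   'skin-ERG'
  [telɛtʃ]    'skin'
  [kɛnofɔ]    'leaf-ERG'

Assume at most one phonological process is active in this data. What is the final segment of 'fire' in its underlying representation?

/dʒ/

The stem for 'fire' ends in [dʒ] in [komudʒɔ] but [tʃ] in [komutʃ].
If /tʃ/ were underlying and a rule turned it into [dʒ] before the ERG suffix, 'seed' would also alternate; but it has [tʃ] in both [nisɔtʃɔ] and [nisɔtʃ].
The underlying segment must be /dʒ/; voiced obstruents become voiceless word-finally, yielding [tʃ] there.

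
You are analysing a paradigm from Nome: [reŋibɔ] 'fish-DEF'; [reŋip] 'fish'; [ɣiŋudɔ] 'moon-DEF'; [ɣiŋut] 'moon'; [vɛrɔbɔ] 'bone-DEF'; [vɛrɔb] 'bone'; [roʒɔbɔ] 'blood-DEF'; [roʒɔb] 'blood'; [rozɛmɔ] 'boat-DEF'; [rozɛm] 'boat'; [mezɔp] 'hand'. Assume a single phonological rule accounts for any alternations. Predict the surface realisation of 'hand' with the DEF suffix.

[mezɔbɔ]

'fish' shows [b] ~ [p] at the end of the stem ([reŋibɔ] vs [reŋip]).
If /b/ were underlying and a rule turned it into [p] in isolation, 'blood' would also alternate; but it has [b] in both [roʒɔbɔ] and [roʒɔb].
The underlying segment must be /p/; voiceless stops become voiced between vowels, yielding [b] there.
The one attested form of 'hand', [mezɔp], shows underlying /mezɔp/. Applying the same rule between vowels gives [mezɔbɔ].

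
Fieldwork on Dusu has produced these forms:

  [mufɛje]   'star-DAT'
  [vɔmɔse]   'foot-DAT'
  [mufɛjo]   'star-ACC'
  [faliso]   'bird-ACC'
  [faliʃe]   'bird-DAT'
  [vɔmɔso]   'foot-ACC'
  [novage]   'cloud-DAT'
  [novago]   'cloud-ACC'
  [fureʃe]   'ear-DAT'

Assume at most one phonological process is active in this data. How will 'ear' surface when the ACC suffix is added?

[fureso]

In [faliso] and [faliʃe] the final segment of 'bird' alternates: [s] ~ [ʃ].
But 'foot' keeps [s] in both environments ([vɔmɔso], [vɔmɔse]), so there is no rule changing /s/ to [ʃ] before the DAT suffix.
The alternation reflects depalatalization: palato-alveolar /ʃ/ becomes [s] when no front vowel follows. /ʃ/ is underlying.
From [fureʃe] the stem 'ear' is /fureʃ/; when no front vowel follows this yields [fureso].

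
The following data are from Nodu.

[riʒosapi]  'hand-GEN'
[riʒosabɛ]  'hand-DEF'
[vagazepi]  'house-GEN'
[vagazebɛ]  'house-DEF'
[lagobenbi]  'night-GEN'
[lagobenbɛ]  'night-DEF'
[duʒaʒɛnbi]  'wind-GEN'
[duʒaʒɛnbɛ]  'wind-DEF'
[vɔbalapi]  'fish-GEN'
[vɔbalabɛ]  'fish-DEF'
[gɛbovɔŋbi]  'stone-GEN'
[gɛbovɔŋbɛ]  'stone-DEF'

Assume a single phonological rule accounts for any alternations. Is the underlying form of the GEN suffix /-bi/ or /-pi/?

The GEN suffix surfaces as [-bi] and [-pi], depending on the final segment of the stem.
By contrast the DEF suffix keeps its initial [b] throughout — that segment must be underlying.
The GEN suffix is therefore /-pi/ underlyingly, with post-nasal voicing: voiceless stops become voiced after a nasal.

/-pi/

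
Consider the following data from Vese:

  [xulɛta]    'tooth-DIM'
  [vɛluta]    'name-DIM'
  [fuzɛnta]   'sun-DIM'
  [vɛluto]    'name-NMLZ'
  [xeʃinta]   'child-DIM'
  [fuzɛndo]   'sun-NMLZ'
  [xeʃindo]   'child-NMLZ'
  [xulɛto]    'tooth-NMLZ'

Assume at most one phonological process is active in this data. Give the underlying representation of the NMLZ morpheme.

/-do/

The NMLZ suffix surfaces as [-do] and [-to], depending on the final segment of the stem.
The DIM suffix, which begins with [t], is invariant after every stem; so [t] is not altered by any rule here.
So the underlying form is /-do/, and voiced stops become voiceless after a vowel.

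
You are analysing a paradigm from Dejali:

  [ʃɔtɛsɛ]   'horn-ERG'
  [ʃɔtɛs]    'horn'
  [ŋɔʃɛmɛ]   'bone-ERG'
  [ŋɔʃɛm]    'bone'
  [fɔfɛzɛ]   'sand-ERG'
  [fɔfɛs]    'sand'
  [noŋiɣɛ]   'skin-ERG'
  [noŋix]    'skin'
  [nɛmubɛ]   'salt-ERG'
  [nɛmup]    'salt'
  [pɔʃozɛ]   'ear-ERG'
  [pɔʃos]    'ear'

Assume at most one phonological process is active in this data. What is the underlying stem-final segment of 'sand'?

/z/

The stem for 'sand' ends in [z] in [fɔfɛzɛ] but [s] in [fɔfɛs].
If /s/ were underlying and a rule turned it into [z] before the ERG suffix, 'horn' would also alternate; but it has [s] in both [ʃɔtɛsɛ] and [ʃɔtɛs].
So /z/ is underlying, and a rule of word-final obstruent devoicing — voiced obstruents become voiceless word-finally — gives [s].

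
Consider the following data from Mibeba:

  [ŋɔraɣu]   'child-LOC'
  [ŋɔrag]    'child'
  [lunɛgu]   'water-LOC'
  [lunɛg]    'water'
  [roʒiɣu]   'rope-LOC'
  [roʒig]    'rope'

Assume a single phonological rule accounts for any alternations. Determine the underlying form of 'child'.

/ŋɔraɣ/

The stem for 'child' ends in [ɣ] in [ŋɔraɣu] but [g] in [ŋɔrag].
But 'water' keeps [g] in both environments ([lunɛgu], [lunɛg]), so there is no rule changing /g/ to [ɣ] before the LOC suffix.
The alternation reflects word-final hardening: voiced fricatives become stops word-finally. /ɣ/ is underlying.
The underlying form of 'child' is therefore /ŋɔraɣ/.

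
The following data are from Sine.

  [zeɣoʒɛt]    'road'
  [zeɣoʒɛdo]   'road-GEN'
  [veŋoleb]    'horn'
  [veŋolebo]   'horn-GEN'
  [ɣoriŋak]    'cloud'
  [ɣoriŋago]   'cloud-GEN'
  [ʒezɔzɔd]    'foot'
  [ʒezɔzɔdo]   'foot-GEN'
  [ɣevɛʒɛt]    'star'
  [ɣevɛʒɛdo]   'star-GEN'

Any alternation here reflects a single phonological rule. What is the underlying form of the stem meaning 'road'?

/zeɣoʒɛt/

In [zeɣoʒɛt] and [zeɣoʒɛdo] the final segment of 'road' alternates: [t] ~ [d].
Compare 'foot', with invariant [d] in [ʒezɔzɔd] and [ʒezɔzɔdo]: an analysis with underlying /d/ and a rule producing [t] in isolation would wrongly predict alternation here too.
So /t/ is underlying, and a rule of intervocalic voicing — voiceless stops become voiced between vowels — gives [d].
Hence 'road' is /zeɣoʒɛt/ underlyingly.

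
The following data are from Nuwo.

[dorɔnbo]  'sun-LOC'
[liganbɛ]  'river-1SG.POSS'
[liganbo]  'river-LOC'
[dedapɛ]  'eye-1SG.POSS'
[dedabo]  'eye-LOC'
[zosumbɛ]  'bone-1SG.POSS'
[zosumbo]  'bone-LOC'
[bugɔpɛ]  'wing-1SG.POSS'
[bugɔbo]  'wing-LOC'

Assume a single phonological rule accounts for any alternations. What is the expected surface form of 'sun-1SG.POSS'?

The 1SG.POSS suffix surfaces as [-bɛ] and [-pɛ], depending on the final segment of the stem.
The LOC suffix, which begins with [b], is invariant after every stem; so [b] is not altered by any rule here.
So the underlying form is /-pɛ/, and voiceless stops become voiced after a nasal.
After 'sun', which ends in a nasal, the suffix surfaces as [-bɛ], giving [dorɔnbɛ].

[dorɔnbɛ]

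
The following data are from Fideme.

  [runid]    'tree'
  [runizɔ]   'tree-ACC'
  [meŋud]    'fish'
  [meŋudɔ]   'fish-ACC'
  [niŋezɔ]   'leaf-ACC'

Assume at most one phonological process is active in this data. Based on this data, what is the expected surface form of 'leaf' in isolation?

'tree' shows [d] ~ [z] at the end of the stem ([runid] vs [runizɔ]).
Compare 'fish', with invariant [d] in [meŋud] and [meŋudɔ]: an analysis with underlying /d/ and a rule producing [z] before the ACC suffix would wrongly predict alternation here too.
So /z/ is underlying, and a rule of word-final hardening — voiced fricatives become stops word-finally — gives [d].
From [niŋezɔ] the stem 'leaf' is /niŋez/; word-finally this yields [niŋed].

[niŋed]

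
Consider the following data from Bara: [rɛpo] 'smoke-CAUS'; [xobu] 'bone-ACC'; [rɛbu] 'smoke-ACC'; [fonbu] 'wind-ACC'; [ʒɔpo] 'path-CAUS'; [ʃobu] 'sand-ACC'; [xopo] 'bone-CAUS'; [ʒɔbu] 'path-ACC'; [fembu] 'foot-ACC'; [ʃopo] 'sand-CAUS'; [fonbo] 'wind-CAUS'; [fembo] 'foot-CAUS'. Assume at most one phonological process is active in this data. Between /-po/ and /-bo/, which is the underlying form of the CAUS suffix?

/-po/

The CAUS morpheme has two allomorphs, [-bo] and [-po].
The ACC suffix, which begins with [b], is invariant after every stem; so [b] is not altered by any rule here.
So the underlying form is /-po/, and voiceless stops become voiced after a nasal.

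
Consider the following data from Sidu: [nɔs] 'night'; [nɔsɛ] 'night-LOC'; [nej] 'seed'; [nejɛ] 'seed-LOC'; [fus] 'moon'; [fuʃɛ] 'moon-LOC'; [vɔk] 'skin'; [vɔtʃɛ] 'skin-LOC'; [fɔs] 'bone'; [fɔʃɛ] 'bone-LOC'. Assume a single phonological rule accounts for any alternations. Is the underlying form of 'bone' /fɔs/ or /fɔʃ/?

In [fɔs] and [fɔʃɛ] the final segment of 'bone' alternates: [s] ~ [ʃ].
The stem 'night' ([nɔs], [nɔsɛ]) shows [s] unchanged in both environments, so [s] cannot be basic with [ʃ] derived before the LOC suffix.
The alternation reflects depalatalization: palato-alveolar /tʃ/ and /ʃ/ become [k] and [s] when no front vowel follows. /ʃ/ is underlying.

/fɔʃ/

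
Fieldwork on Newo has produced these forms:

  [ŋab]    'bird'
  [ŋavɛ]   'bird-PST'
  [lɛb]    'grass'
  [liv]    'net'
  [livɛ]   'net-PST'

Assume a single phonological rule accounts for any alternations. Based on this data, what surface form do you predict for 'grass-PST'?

The stem for 'bird' ends in [b] in [ŋab] but [v] in [ŋavɛ].
Compare 'net', with invariant [v] in [liv] and [livɛ]: an analysis with underlying /v/ and a rule producing [b] in isolation would wrongly predict alternation here too.
The alternation reflects intervocalic spirantization: voiced stops become fricatives between vowels. /b/ is underlying.
From [lɛb] the stem 'grass' is /lɛb/; between vowels this yields [lɛvɛ].

[lɛvɛ]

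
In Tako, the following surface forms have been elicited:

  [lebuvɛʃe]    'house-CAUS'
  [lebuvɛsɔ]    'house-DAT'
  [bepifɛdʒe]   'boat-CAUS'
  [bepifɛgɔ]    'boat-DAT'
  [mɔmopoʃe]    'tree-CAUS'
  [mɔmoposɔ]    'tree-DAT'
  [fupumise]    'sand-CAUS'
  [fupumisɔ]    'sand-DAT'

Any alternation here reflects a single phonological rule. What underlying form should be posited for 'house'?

In [lebuvɛʃe] and [lebuvɛsɔ] the final segment of 'house' alternates: [ʃ] ~ [s].
The stem 'sand' ([fupumise], [fupumisɔ]) shows [s] unchanged in both environments, so [s] cannot be basic with [ʃ] derived before the CAUS suffix.
The alternation reflects depalatalization: palato-alveolar /dʒ/ and /ʃ/ become [g] and [s] when no front vowel follows. /ʃ/ is underlying.
Hence 'house' is /lebuvɛʃ/ underlyingly.

/lebuvɛʃ/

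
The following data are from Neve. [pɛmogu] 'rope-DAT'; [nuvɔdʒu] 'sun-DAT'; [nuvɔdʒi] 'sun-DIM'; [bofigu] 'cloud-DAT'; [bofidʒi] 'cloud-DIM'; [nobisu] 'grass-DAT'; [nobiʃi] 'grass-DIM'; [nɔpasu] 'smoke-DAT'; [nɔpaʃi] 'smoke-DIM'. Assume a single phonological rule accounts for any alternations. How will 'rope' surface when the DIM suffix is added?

In [bofigu] and [bofidʒi] the final segment of 'cloud' alternates: [g] ~ [dʒ].
The stem 'sun' ([nuvɔdʒu], [nuvɔdʒi]) shows [dʒ] unchanged in both environments, so [dʒ] cannot be basic with [g] derived before the DAT suffix.
Therefore /g/ is basic and [dʒ] is derived by palatalization before a front vowel (/g/ and /s/ become palato-alveolar [dʒ] and [ʃ] before a front vowel).
The one attested form of 'rope', [pɛmogu], shows underlying /pɛmog/. Applying the same rule before a front vowel gives [pɛmodʒi].

[pɛmodʒi]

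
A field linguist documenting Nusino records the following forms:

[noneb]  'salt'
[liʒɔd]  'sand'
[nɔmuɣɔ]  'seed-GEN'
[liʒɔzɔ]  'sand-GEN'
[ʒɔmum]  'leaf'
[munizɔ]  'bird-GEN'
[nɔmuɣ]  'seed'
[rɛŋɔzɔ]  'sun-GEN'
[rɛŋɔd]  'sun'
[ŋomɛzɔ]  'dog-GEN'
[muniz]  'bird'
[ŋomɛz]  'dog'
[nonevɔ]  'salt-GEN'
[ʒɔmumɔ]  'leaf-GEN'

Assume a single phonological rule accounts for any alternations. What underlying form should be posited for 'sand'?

In [liʒɔd] and [liʒɔzɔ] the final segment of 'sand' alternates: [d] ~ [z].
Compare 'dog', with invariant [z] in [ŋomɛz] and [ŋomɛzɔ]: an analysis with underlying /z/ and a rule producing [d] in isolation would wrongly predict alternation here too.
So /d/ is underlying, and a rule of intervocalic spirantization — voiced stops become fricatives between vowels — gives [z].
The underlying form of 'sand' is therefore /liʒɔd/.

/liʒɔd/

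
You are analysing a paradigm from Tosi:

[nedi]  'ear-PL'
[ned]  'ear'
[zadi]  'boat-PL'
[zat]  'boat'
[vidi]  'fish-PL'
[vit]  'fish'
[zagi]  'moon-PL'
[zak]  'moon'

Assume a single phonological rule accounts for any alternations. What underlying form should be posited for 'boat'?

The root 'boat' surfaces as [zadi] and [zat], with a stem-final [d] ~ [t] alternation.
But 'ear' keeps [d] in both environments ([nedi], [ned]), so there is no rule changing /d/ to [t] in isolation.
The underlying segment must be /t/; voiceless stops become voiced between vowels, yielding [d] there.
Hence 'boat' is /zat/ underlyingly.

/zat/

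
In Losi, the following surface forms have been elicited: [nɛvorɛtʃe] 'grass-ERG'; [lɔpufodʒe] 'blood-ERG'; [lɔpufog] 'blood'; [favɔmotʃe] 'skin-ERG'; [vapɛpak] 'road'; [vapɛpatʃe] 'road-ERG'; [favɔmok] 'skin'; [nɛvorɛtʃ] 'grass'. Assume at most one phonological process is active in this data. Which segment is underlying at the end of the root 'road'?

/k/

The root 'road' surfaces as [vapɛpatʃe] and [vapɛpak], with a stem-final [tʃ] ~ [k] alternation.
If /tʃ/ were underlying and a rule turned it into [k] in isolation, 'grass' would also alternate; but it has [tʃ] in both [nɛvorɛtʃe] and [nɛvorɛtʃ].
The alternation reflects palatalization before a front vowel: /k/ and /g/ become palato-alveolar [tʃ] and [dʒ] before a front vowel. /k/ is underlying.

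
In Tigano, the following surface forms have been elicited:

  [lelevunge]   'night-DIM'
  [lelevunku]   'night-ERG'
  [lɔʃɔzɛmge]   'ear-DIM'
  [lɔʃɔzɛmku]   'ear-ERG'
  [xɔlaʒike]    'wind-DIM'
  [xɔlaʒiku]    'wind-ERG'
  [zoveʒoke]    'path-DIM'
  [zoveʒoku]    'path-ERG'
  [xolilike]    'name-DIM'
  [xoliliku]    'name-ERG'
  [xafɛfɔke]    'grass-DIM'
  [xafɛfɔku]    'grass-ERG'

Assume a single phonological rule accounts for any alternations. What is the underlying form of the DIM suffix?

The DIM suffix surfaces as [-ge] and [-ke], depending on the final segment of the stem.
The ERG suffix, which begins with [k], is invariant after every stem; so [k] is not altered by any rule here.
So the underlying form is /-ge/, and voiced stops become voiceless after a vowel.

/-ge/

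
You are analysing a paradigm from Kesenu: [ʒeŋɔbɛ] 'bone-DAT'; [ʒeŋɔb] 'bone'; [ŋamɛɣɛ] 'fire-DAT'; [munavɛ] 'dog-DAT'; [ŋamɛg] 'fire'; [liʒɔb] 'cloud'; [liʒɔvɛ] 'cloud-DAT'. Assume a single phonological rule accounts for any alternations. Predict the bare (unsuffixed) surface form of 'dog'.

The stem for 'cloud' ends in [v] in [liʒɔvɛ] but [b] in [liʒɔb].
But 'bone' keeps [b] in both environments ([ʒeŋɔbɛ], [ʒeŋɔb]), so there is no rule changing /b/ to [v] before the DAT suffix.
The underlying segment must be /v/; voiced fricatives become stops word-finally, yielding [b] there.
The one attested form of 'dog', [munavɛ], shows underlying /munav/. Applying the same rule word-finally gives [munab].

[munab]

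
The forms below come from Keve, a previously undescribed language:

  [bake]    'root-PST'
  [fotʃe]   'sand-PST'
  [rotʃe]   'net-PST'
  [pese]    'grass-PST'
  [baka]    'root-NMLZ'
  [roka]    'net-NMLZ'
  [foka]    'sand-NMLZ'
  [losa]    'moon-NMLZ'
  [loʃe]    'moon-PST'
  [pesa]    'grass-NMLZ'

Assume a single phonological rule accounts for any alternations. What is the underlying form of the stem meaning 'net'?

/rotʃ/

'net' shows [tʃ] ~ [k] at the end of the stem ([rotʃe] vs [roka]).
If /k/ were underlying and a rule turned it into [tʃ] before the PST suffix, 'root' would also alternate; but it has [k] in both [bake] and [baka].
So /tʃ/ is underlying, and a rule of depalatalization — palato-alveolar /tʃ/ and /ʃ/ become [k] and [s] when no front vowel follows — gives [k].
Hence 'net' is /rotʃ/ underlyingly.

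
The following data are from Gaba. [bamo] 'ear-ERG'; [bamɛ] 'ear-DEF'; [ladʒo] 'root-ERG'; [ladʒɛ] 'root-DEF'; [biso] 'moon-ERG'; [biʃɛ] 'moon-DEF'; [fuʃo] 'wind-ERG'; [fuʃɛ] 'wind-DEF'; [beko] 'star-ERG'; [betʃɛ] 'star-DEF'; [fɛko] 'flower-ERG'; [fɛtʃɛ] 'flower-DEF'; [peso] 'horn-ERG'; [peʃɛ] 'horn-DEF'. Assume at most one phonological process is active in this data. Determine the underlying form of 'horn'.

'horn' shows [s] ~ [ʃ] at the end of the stem ([peso] vs [peʃɛ]).
The stem 'wind' ([fuʃo], [fuʃɛ]) shows [ʃ] unchanged in both environments, so [ʃ] cannot be basic with [s] derived before the ERG suffix.
The underlying segment must be /s/; /k/ and /s/ become palato-alveolar [tʃ] and [ʃ] before a front vowel, yielding [ʃ] there.

/pes/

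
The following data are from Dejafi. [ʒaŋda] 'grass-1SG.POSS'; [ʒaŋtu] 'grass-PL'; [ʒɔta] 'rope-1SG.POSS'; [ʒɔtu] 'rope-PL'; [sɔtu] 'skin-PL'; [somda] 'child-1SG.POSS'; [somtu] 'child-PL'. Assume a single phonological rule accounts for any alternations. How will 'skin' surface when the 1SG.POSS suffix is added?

The 1SG.POSS morpheme has two allomorphs, [-da] and [-ta].
By contrast the PL suffix keeps its initial [t] throughout — that segment must be underlying.
The 1SG.POSS suffix is therefore /-da/ underlyingly, with post-vocalic devoicing: voiced stops become voiceless after a vowel.
After 'skin', which ends in a vowel, the suffix surfaces as [-ta], giving [sɔta].

[sɔta]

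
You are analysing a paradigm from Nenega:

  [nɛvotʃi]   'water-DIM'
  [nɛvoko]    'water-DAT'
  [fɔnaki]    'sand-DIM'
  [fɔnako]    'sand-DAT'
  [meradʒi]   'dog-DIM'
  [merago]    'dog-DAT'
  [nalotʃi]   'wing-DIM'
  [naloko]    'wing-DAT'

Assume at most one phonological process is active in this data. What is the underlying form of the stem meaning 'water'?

/nɛvotʃ/

'water' shows [tʃ] ~ [k] at the end of the stem ([nɛvotʃi] vs [nɛvoko]).
The stem 'sand' ([fɔnaki], [fɔnako]) shows [k] unchanged in both environments, so [k] cannot be basic with [tʃ] derived before the DIM suffix.
Therefore /tʃ/ is basic and [k] is derived by depalatalization (palato-alveolar /tʃ/ and /dʒ/ become [k] and [g] when no front vowel follows).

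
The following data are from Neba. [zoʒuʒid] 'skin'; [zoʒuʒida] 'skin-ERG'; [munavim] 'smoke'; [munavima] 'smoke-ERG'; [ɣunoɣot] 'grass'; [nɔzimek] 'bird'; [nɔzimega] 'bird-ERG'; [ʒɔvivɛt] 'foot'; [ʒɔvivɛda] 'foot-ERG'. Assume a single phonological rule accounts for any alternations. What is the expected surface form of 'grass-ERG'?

[ɣunoɣoda]

The root 'foot' surfaces as [ʒɔvivɛt] and [ʒɔvivɛda], with a stem-final [t] ~ [d] alternation.
Compare 'skin', with invariant [d] in [zoʒuʒid] and [zoʒuʒida]: an analysis with underlying /d/ and a rule producing [t] in isolation would wrongly predict alternation here too.
The alternation reflects intervocalic voicing: voiceless stops become voiced between vowels. /t/ is underlying.
From [ɣunoɣot] the stem 'grass' is /ɣunoɣot/; between vowels this yields [ɣunoɣoda].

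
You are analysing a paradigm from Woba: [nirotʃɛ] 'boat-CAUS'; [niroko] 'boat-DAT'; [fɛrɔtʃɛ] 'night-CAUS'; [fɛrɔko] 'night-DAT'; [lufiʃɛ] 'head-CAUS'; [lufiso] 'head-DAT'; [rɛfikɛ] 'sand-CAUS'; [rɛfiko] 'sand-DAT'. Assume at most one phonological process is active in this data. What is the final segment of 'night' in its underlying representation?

/tʃ/

In [fɛrɔtʃɛ] and [fɛrɔko] the final segment of 'night' alternates: [tʃ] ~ [k].
But 'sand' keeps [k] in both environments ([rɛfikɛ], [rɛfiko]), so there is no rule changing /k/ to [tʃ] before the CAUS suffix.
The alternation reflects depalatalization: palato-alveolar /tʃ/ and /ʃ/ become [k] and [s] when no front vowel follows. /tʃ/ is underlying.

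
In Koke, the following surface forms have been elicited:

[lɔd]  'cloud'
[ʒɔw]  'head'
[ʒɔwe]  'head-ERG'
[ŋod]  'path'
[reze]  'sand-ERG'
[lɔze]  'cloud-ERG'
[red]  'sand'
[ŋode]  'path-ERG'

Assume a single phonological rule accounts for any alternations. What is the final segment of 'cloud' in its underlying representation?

'cloud' shows [d] ~ [z] at the end of the stem ([lɔd] vs [lɔze]).
The stem 'path' ([ŋod], [ŋode]) shows [d] unchanged in both environments, so [d] cannot be basic with [z] derived before the ERG suffix.
So /z/ is underlying, and a rule of word-final hardening — voiced fricatives become stops word-finally — gives [d].

/z/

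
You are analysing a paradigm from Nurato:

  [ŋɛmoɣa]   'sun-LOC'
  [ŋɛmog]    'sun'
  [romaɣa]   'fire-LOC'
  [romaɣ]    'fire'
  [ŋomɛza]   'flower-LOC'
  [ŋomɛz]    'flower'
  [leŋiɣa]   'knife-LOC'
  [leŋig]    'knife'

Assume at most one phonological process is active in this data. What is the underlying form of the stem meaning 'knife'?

/leŋig/

The root 'knife' surfaces as [leŋiɣa] and [leŋig], with a stem-final [ɣ] ~ [g] alternation.
But 'fire' keeps [ɣ] in both environments ([romaɣa], [romaɣ]), so there is no rule changing /ɣ/ to [g] in isolation.
The alternation reflects intervocalic spirantization: voiced stops become fricatives between vowels. /g/ is underlying.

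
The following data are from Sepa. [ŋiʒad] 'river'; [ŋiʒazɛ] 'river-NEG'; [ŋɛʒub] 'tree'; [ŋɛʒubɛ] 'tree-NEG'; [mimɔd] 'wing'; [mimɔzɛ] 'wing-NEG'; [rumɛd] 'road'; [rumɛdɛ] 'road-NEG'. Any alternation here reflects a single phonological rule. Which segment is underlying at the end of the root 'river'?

/z/

The root 'river' surfaces as [ŋiʒad] and [ŋiʒazɛ], with a stem-final [d] ~ [z] alternation.
The stem 'road' ([rumɛd], [rumɛdɛ]) shows [d] unchanged in both environments, so [d] cannot be basic with [z] derived before the NEG suffix.
So /z/ is underlying, and a rule of word-final hardening — voiced fricatives become stops word-finally — gives [d].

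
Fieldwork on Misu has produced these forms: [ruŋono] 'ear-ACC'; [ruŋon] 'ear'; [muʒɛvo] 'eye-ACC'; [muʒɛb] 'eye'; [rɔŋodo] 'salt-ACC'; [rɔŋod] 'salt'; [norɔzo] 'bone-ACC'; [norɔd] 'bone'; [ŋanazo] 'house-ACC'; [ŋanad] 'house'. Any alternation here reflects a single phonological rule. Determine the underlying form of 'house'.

/ŋanaz/

The root 'house' surfaces as [ŋanazo] and [ŋanad], with a stem-final [z] ~ [d] alternation.
Compare 'salt', with invariant [d] in [rɔŋodo] and [rɔŋod]: an analysis with underlying /d/ and a rule producing [z] before the ACC suffix would wrongly predict alternation here too.
Therefore /z/ is basic and [d] is derived by word-final hardening (voiced fricatives become stops word-finally).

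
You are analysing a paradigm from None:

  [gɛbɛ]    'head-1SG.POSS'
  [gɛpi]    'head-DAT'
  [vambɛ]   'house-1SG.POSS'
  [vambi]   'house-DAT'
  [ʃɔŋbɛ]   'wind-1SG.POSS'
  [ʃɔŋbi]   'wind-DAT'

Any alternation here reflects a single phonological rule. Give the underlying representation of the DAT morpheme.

/-pi/

The DAT morpheme has two allomorphs, [-bi] and [-pi].
By contrast the 1SG.POSS suffix keeps its initial [b] throughout — that segment must be underlying.
So the underlying form is /-pi/, and voiceless stops become voiced after a nasal.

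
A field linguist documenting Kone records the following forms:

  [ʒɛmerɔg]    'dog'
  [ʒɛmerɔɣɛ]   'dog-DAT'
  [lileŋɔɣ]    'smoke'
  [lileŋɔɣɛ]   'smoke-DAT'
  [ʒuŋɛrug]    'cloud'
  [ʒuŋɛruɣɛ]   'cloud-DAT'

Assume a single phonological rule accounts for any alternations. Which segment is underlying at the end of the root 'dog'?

The root 'dog' surfaces as [ʒɛmerɔg] and [ʒɛmerɔɣɛ], with a stem-final [g] ~ [ɣ] alternation.
The stem 'smoke' ([lileŋɔɣ], [lileŋɔɣɛ]) shows [ɣ] unchanged in both environments, so [ɣ] cannot be basic with [g] derived in isolation.
The alternation reflects intervocalic spirantization: voiced stops become fricatives between vowels. /g/ is underlying.

/g/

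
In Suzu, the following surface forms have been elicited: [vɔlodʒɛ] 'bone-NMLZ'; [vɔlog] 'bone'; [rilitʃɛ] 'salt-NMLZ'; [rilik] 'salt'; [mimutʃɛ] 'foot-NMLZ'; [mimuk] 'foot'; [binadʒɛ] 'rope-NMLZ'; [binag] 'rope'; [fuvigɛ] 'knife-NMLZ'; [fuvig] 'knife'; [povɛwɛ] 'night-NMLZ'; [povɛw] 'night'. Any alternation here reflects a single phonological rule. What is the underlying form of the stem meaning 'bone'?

In [vɔlodʒɛ] and [vɔlog] the final segment of 'bone' alternates: [dʒ] ~ [g].
Compare 'knife', with invariant [g] in [fuvigɛ] and [fuvig]: an analysis with underlying /g/ and a rule producing [dʒ] before the NMLZ suffix would wrongly predict alternation here too.
So /dʒ/ is underlying, and a rule of depalatalization — palato-alveolar /tʃ/ and /dʒ/ become [k] and [g] when no front vowel follows — gives [g].

/vɔlodʒ/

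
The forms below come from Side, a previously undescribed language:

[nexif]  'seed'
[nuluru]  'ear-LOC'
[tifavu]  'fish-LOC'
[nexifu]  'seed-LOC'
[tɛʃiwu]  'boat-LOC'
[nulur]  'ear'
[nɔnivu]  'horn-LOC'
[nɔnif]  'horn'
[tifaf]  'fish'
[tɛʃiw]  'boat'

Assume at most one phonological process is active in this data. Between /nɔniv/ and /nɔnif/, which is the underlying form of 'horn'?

/nɔniv/

In [nɔnivu] and [nɔnif] the final segment of 'horn' alternates: [v] ~ [f].
But 'seed' keeps [f] in both environments ([nexifu], [nexif]), so there is no rule changing /f/ to [v] before the LOC suffix.
So /v/ is underlying, and a rule of word-final obstruent devoicing — voiced obstruents become voiceless word-finally — gives [f].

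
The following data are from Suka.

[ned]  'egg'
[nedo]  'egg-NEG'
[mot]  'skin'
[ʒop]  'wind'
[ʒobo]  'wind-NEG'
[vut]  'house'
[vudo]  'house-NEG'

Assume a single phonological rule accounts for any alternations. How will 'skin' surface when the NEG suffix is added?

The stem for 'house' ends in [t] in [vut] but [d] in [vudo].
Compare 'egg', with invariant [d] in [ned] and [nedo]: an analysis with underlying /d/ and a rule producing [t] in isolation would wrongly predict alternation here too.
Therefore /t/ is basic and [d] is derived by intervocalic voicing (voiceless stops become voiced between vowels).
From [mot] the stem 'skin' is /mot/; between vowels this yields [modo].

[modo]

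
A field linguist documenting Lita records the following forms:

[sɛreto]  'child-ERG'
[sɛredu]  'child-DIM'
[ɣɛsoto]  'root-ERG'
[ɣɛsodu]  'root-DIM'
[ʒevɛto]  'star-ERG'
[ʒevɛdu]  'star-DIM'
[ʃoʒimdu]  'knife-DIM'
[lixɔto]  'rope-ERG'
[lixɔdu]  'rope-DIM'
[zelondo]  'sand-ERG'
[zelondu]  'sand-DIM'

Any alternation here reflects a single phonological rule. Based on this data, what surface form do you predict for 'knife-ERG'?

[ʃoʒimdo]

The ERG suffix surfaces as [-do] and [-to], depending on the final segment of the stem.
The DIM suffix, which begins with [d], is invariant after every stem; so [d] is not altered by any rule here.
The ERG suffix is therefore /-to/ underlyingly, with post-nasal voicing: voiceless stops become voiced after a nasal.
After 'knife', which ends in a nasal, the suffix surfaces as [-do], giving [ʃoʒimdo].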